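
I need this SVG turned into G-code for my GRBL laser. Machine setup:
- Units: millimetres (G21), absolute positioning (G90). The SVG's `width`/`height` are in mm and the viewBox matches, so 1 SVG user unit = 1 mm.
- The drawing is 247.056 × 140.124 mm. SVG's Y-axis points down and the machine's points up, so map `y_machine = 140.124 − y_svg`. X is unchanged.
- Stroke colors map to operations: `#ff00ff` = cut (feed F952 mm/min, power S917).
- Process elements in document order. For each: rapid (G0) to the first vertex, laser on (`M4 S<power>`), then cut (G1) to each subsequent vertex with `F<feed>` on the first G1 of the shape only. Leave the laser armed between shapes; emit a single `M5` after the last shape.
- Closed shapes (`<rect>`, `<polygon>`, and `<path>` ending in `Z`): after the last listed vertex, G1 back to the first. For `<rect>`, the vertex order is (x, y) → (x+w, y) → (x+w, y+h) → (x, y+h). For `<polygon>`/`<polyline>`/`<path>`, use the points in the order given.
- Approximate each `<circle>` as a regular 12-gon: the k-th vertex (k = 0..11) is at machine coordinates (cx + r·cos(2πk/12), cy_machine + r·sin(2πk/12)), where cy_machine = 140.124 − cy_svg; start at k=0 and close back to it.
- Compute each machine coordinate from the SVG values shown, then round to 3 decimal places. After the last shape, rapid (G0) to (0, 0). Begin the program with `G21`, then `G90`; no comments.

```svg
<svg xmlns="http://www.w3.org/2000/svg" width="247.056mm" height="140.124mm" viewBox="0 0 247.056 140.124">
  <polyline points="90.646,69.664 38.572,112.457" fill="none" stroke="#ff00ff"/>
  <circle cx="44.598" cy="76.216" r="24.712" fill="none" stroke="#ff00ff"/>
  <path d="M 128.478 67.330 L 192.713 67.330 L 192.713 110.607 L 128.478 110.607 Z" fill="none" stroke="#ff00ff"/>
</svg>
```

Since the viewBox matches the mm dimensions, user units are millimetres directly. The only transform is the Y-flip y_m = 140.124 − y_svg.

Shape 1 is a line segment drawn with `<polyline>`. Its stroke #ff00ff means cut at S917, F952. After flipping Y the toolpath is (90.646,70.460) → (38.572,27.667).

Shape 2 is a circle drawn with `<circle>`. Its stroke #ff00ff means cut at S917, F952. After flipping Y the toolpath is (69.310,63.908) → (65.999,76.264) → (56.954,85.309) → (44.598,88.620) → (32.242,85.309) → (23.197,76.264) → (19.886,63.908) → (23.197,51.552) → (32.242,42.507) → (44.598,39.196) → (56.954,42.507) → (65.999,51.552) → (69.310,63.908), returning to the start.

Shape 3 is a rectangle drawn with `<path>`. Its stroke #ff00ff means cut at S917, F952. After flipping Y the toolpath is (128.478,72.794) → (192.713,72.794) → (192.713,29.517) → (128.478,29.517) → (128.478,72.794), returning to the start.

G21
G90
G0 X90.646 Y70.460
M4 S917
G1 X38.572 Y27.667 F952
G0 X69.310 Y63.908
M4 S917
G1 X65.999 Y76.264 F952
G1 X56.954 Y85.309
G1 X44.598 Y88.620
G1 X32.242 Y85.309
G1 X23.197 Y76.264
G1 X19.886 Y63.908
G1 X23.197 Y51.552
G1 X32.242 Y42.507
G1 X44.598 Y39.196
G1 X56.954 Y42.507
G1 X65.999 Y51.552
G1 X69.310 Y63.908
G0 X128.478 Y72.794
M4 S917
G1 X192.713 Y72.794 F952
G1 X192.713 Y29.517
G1 X128.478 Y29.517
G1 X128.478 Y72.794
M5
G0 X0.000 Y0.000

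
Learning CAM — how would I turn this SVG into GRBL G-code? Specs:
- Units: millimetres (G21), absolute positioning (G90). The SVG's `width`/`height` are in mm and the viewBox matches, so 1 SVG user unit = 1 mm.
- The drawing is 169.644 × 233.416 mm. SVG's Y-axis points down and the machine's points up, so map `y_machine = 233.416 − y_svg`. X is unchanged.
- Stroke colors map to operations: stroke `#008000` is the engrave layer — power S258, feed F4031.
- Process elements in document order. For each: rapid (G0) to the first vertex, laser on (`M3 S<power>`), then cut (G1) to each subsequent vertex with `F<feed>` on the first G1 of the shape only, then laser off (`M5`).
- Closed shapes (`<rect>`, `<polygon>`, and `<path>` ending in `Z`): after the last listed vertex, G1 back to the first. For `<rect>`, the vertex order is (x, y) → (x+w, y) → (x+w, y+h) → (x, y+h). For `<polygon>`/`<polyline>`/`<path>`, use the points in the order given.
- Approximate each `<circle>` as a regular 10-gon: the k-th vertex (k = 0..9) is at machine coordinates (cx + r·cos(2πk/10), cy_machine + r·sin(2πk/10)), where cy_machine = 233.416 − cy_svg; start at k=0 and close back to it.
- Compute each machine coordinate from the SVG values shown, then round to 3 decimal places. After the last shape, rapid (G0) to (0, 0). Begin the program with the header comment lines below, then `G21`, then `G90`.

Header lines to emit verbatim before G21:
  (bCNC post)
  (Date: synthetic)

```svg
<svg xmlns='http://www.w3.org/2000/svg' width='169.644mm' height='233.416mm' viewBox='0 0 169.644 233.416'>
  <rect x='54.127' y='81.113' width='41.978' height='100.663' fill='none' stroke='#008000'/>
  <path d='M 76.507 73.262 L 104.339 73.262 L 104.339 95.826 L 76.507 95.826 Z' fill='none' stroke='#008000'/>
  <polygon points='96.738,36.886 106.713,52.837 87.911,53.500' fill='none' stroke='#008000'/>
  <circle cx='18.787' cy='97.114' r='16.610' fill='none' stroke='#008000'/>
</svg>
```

viewBox `0 0 169.644 233.416` with mm width/height → 1 unit = 1 mm. Flip: y_m = 233.416 − y_svg.

**Shape 1** — `<rect>` rectangle, stroke `#008000` → engrave (S258, F4031). Machine vertices: (54.127,152.303) → (96.105,152.303) → (96.105,51.640) → (54.127,51.640) → (54.127,152.303). Closed: final G1 returns to the first vertex.

**Shape 2** — `<path>` rectangle, stroke `#008000` → engrave (S258, F4031). Machine vertices: (76.507,160.154) → (104.339,160.154) → (104.339,137.590) → (76.507,137.590) → (76.507,160.154). Closed: final G1 returns to the first vertex.

**Shape 3** — `<polygon>` regular polygon, stroke `#008000` → engrave (S258, F4031). Machine vertices: (96.738,196.530) → (106.713,180.579) → (87.911,179.916) → (96.738,196.530). Closed: final G1 returns to the first vertex.

**Shape 4** — `<circle>` circle, stroke `#008000` → engrave (S258, F4031). Machine vertices: (35.397,136.302) → (32.225,146.065) → (23.920,152.099) → (13.654,152.099) → (5.349,146.065) → (2.177,136.302) → (5.349,126.539) → (13.654,120.505) → (23.920,120.505) → (32.225,126.539) → (35.397,136.302). Closed: final G1 returns to the first vertex.

(bCNC post)
(Date: synthetic)
G21
G90
G0 X54.127 Y152.303
M3 S258
G1 X96.105 Y152.303 F4031
G1 X96.105 Y51.640
G1 X54.127 Y51.640
G1 X54.127 Y152.303
M5
G0 X76.507 Y160.154
M3 S258
G1 X104.339 Y160.154 F4031
G1 X104.339 Y137.590
G1 X76.507 Y137.590
G1 X76.507 Y160.154
M5
G0 X96.738 Y196.530
M3 S258
G1 X106.713 Y180.579 F4031
G1 X87.911 Y179.916
G1 X96.738 Y196.530
M5
G0 X35.397 Y136.302
M3 S258
G1 X32.225 Y146.065 F4031
G1 X23.920 Y152.099
G1 X13.654 Y152.099
G1 X5.349 Y146.065
G1 X2.177 Y136.302
G1 X5.349 Y126.539
G1 X13.654 Y120.505
G1 X23.920 Y120.505
G1 X32.225 Y126.539
G1 X35.397 Y136.302
M5
G0 X0.000 Y0.000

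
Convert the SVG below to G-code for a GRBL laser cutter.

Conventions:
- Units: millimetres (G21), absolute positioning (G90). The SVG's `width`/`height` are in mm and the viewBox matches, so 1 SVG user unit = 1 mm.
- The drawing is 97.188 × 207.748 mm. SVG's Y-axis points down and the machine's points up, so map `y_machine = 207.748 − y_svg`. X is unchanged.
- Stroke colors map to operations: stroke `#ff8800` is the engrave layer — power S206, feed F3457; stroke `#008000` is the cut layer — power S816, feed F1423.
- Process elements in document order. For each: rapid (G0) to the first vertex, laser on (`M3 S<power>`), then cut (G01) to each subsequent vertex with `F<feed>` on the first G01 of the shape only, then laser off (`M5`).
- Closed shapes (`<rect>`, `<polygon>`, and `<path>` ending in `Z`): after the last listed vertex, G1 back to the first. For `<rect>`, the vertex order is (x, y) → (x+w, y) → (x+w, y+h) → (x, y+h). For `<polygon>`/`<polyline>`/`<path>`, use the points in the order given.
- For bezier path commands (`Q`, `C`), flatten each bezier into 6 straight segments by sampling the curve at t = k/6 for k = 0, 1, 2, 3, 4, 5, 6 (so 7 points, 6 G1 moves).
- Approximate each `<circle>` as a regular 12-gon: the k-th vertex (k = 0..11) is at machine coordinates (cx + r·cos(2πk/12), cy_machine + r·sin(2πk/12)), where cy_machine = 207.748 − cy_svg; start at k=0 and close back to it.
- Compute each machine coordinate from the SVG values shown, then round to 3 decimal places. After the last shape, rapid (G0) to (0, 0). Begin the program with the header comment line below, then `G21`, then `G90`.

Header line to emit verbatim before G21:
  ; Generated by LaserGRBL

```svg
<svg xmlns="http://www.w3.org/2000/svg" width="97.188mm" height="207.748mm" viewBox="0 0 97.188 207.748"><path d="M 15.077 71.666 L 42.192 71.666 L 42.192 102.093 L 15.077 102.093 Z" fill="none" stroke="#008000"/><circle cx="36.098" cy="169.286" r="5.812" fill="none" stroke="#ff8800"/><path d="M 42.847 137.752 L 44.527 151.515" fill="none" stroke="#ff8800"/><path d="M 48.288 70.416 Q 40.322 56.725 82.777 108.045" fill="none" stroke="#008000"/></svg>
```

Since the viewBox matches the mm dimensions, user units are millimetres directly. The only transform is the Y-flip y_m = 207.748 − y_svg.

Shape 1 is a rectangle drawn with `<path>`. Its stroke #008000 means cut at S816, F1423. After flipping Y the toolpath is (15.077,136.082) → (42.192,136.082) → (42.192,105.655) → (15.077,105.655) → (15.077,136.082), returning to the start.

Shape 2 is a circle drawn with `<circle>`. Its stroke #ff8800 means engrave at S206, F3457. After flipping Y the toolpath is (41.910,38.462) → (41.131,41.368) → (39.004,43.495) → (36.098,44.274) → (33.192,43.495) → (31.065,41.368) → (30.286,38.462) → (31.065,35.556) → (33.192,33.429) → (36.098,32.650) → (39.004,33.429) → (41.131,35.556) → (41.910,38.462), returning to the start.

Shape 3 is a line segment drawn with `<path>`. Its stroke #ff8800 means engrave at S206, F3457. After flipping Y the toolpath is (42.847,69.996) → (44.527,56.233).

Shape 4 is a quadratic bezier drawn with `<path>`. Its stroke #008000 means cut at S816, F1423. After flipping Y the toolpath is (48.288,137.332) → (47.033,140.090) → (48.580,139.236) → (52.927,134.770) → (60.076,126.693) → (70.026,115.004) → (82.777,99.703).

; Generated by LaserGRBL
G21
G90
G0 X15.077 Y136.082
M3 S816
G01 X42.192 Y136.082 F1423
G01 X42.192 Y105.655
G01 X15.077 Y105.655
G01 X15.077 Y136.082
M5
G0 X41.910 Y38.462
M3 S206
G01 X41.131 Y41.368 F3457
G01 X39.004 Y43.495
G01 X36.098 Y44.274
G01 X33.192 Y43.495
G01 X31.065 Y41.368
G01 X30.286 Y38.462
G01 X31.065 Y35.556
G01 X33.192 Y33.429
G01 X36.098 Y32.650
G01 X39.004 Y33.429
G01 X41.131 Y35.556
G01 X41.910 Y38.462
M5
G0 X42.847 Y69.996
M3 S206
G01 X44.527 Y56.233 F3457
M5
G0 X48.288 Y137.332
M3 S816
G01 X47.033 Y140.090 F1423
G01 X48.580 Y139.236
G01 X52.927 Y134.770
G01 X60.076 Y126.693
G01 X70.026 Y115.004
G01 X82.777 Y99.703
M5
G0 X0.000 Y0.000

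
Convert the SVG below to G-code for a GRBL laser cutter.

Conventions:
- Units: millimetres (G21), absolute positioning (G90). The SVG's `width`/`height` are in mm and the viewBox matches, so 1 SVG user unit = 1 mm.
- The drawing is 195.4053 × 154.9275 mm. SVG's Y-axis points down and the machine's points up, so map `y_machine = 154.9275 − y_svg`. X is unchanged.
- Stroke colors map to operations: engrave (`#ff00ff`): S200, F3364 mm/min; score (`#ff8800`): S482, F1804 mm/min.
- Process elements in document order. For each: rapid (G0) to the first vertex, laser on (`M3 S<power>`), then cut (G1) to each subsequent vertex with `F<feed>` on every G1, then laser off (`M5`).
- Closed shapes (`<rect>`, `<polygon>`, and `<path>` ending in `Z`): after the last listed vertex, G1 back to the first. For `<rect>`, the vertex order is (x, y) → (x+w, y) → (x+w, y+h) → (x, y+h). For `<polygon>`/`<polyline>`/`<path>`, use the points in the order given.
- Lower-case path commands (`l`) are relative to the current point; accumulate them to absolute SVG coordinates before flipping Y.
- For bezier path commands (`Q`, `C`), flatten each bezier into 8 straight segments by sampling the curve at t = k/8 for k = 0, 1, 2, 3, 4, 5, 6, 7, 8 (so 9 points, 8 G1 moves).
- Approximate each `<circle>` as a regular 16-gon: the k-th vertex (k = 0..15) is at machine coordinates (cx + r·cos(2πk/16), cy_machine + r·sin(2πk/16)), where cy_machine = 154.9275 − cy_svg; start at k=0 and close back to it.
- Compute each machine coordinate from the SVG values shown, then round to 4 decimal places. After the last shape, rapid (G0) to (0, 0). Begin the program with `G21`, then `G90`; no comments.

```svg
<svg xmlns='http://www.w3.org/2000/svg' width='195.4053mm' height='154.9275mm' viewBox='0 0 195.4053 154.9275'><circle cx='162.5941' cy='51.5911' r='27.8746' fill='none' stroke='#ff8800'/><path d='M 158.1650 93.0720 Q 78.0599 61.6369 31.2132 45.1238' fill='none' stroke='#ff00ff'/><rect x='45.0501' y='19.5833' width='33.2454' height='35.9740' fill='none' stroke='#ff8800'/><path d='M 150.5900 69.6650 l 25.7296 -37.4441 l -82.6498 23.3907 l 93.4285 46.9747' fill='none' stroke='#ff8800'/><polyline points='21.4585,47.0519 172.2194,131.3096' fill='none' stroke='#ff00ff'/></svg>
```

1 u = 1 mm; y_m = 154.9275 − y.

[1] `<circle>` circle, #ff8800→score S482 F1804: (190.4687,103.3364) → (188.3469,114.0035) → (182.3044,123.0467) → (173.2612,129.0892) → (162.5941,131.2110) → (151.9270,129.0892) → (142.8838,123.0467) → (136.8413,114.0035) → (134.7195,103.3364) → (136.8413,92.6693) → (142.8838,83.6261) → (151.9270,77.5836) → (162.5941,75.4618) → (173.2612,77.5836) → (182.3044,83.6261) → (188.3469,92.6693) → (190.4687,103.3364) (closed)

[2] `<path>` quadratic bezier, #ff00ff→engrave S200 F3364: (158.1650,61.8555) → (138.6584,69.4811) → (120.1911,76.6404) → (102.7631,83.3334) → (86.3745,89.5601) → (71.0252,95.3205) → (56.7152,100.6145) → (43.4445,105.4423) → (31.2132,109.8037)

[3] `<rect>` rectangle, #ff8800→score S482 F1804: (45.0501,135.3442) → (78.2955,135.3442) → (78.2955,99.3702) → (45.0501,99.3702) → (45.0501,135.3442) (closed)

[4] `<path>` open polyline, #ff8800→score S482 F1804: (150.5900,85.2625) → (176.3196,122.7066) → (93.6698,99.3159) → (187.0983,52.3412)

[5] `<polyline>` line segment, #ff00ff→engrave S200 F3364: (21.4585,107.8756) → (172.2194,23.6179)

G21
G90
G0 X190.4687 Y103.3364
M3 S482
G1 X188.3469 Y114.0035 F1804
G1 X182.3044 Y123.0467 F1804
G1 X173.2612 Y129.0892 F1804
G1 X162.5941 Y131.2110 F1804
G1 X151.9270 Y129.0892 F1804
G1 X142.8838 Y123.0467 F1804
G1 X136.8413 Y114.0035 F1804
G1 X134.7195 Y103.3364 F1804
G1 X136.8413 Y92.6693 F1804
G1 X142.8838 Y83.6261 F1804
G1 X151.9270 Y77.5836 F1804
G1 X162.5941 Y75.4618 F1804
G1 X173.2612 Y77.5836 F1804
G1 X182.3044 Y83.6261 F1804
G1 X188.3469 Y92.6693 F1804
G1 X190.4687 Y103.3364 F1804
M5
G0 X158.1650 Y61.8555
M3 S200
G1 X138.6584 Y69.4811 F3364
G1 X120.1911 Y76.6404 F3364
G1 X102.7631 Y83.3334 F3364
G1 X86.3745 Y89.5601 F3364
G1 X71.0252 Y95.3205 F3364
G1 X56.7152 Y100.6145 F3364
G1 X43.4445 Y105.4423 F3364
G1 X31.2132 Y109.8037 F3364
M5
G0 X45.0501 Y135.3442
M3 S482
G1 X78.2955 Y135.3442 F1804
G1 X78.2955 Y99.3702 F1804
G1 X45.0501 Y99.3702 F1804
G1 X45.0501 Y135.3442 F1804
M5
G0 X150.5900 Y85.2625
M3 S482
G1 X176.3196 Y122.7066 F1804
G1 X93.6698 Y99.3159 F1804
G1 X187.0983 Y52.3412 F1804
M5
G0 X21.4585 Y107.8756
M3 S200
G1 X172.2194 Y23.6179 F3364
M5
G0 X0.0000 Y0.0000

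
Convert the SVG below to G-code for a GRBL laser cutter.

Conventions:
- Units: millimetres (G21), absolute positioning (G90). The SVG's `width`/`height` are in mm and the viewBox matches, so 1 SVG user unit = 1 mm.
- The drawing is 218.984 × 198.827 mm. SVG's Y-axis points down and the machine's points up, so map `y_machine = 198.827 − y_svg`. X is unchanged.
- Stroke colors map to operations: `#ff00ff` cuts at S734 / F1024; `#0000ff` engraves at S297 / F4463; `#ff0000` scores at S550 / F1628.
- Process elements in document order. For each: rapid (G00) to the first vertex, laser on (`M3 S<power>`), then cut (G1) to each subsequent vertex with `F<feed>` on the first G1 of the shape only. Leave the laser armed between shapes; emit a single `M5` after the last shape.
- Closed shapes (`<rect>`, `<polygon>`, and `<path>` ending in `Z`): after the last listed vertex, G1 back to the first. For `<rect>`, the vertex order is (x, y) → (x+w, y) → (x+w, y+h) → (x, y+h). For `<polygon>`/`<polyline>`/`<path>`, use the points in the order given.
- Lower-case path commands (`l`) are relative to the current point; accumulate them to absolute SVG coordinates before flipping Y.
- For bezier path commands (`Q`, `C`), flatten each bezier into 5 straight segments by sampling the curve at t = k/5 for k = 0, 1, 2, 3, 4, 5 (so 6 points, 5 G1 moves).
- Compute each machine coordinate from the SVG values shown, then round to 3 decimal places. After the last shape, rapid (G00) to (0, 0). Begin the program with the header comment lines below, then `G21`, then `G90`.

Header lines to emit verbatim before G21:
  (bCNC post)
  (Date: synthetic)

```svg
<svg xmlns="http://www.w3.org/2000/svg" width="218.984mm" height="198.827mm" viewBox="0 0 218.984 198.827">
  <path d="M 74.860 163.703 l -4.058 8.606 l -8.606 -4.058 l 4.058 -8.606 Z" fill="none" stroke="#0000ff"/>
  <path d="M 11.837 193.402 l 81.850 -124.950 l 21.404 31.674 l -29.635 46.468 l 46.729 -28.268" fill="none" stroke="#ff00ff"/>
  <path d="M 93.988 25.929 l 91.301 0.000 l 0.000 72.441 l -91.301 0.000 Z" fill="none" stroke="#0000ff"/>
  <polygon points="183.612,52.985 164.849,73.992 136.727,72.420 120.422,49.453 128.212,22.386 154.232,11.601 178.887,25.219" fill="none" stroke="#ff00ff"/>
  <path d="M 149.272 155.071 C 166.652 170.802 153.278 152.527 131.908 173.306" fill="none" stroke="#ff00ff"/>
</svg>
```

viewBox `0 0 218.984 198.827` with mm width/height → 1 unit = 1 mm. Flip: y_m = 198.827 − y_svg.

**Shape 1** — `<path>` regular polygon, stroke `#0000ff` → engrave (S297, F4463). Machine vertices: (74.860,35.124) → (70.802,26.518) → (62.196,30.576) → (66.254,39.182) → (74.860,35.124). Closed: final G1 returns to the first vertex.

**Shape 2** — `<path>` open polyline, stroke `#ff00ff` → cut (S734, F1024). Machine vertices: (11.837,5.425) → (93.687,130.375) → (115.091,98.701) → (85.456,52.233) → (132.185,80.501). Open path.

**Shape 3** — `<path>` rectangle, stroke `#0000ff` → engrave (S297, F4463). Machine vertices: (93.988,172.898) → (185.289,172.898) → (185.289,100.457) → (93.988,100.457) → (93.988,172.898). Closed: final G1 returns to the first vertex.

**Shape 4** — `<polygon>` regular polygon, stroke `#ff00ff` → cut (S734, F1024). Machine vertices: (183.612,145.842) → (164.849,124.835) → (136.727,126.407) → (120.422,149.374) → (128.212,176.441) → (154.232,187.226) → (178.887,173.608) → (183.612,145.842). Closed: final G1 returns to the first vertex.

**Shape 5** — `<path>` cubic bezier, stroke `#ff00ff` → cut (S734, F1024). Control points (SVG): P0=(149.272,155.071), P1=(166.652,170.802), P2=(153.278,152.527), P3=(131.908,173.306); sampled at t=k/5. Machine vertices: (149.272,43.756) → (156.192,37.814) → (156.823,36.526) → (152.257,36.386) → (143.588,33.886) → (131.908,25.521). Open path.

(bCNC post)
(Date: synthetic)
G21
G90
G00 X74.860 Y35.124
M3 S297
G1 X70.802 Y26.518 F4463
G1 X62.196 Y30.576
G1 X66.254 Y39.182
G1 X74.860 Y35.124
G00 X11.837 Y5.425
M3 S734
G1 X93.687 Y130.375 F1024
G1 X115.091 Y98.701
G1 X85.456 Y52.233
G1 X132.185 Y80.501
G00 X93.988 Y172.898
M3 S297
G1 X185.289 Y172.898 F4463
G1 X185.289 Y100.457
G1 X93.988 Y100.457
G1 X93.988 Y172.898
G00 X183.612 Y145.842
M3 S734
G1 X164.849 Y124.835 F1024
G1 X136.727 Y126.407
G1 X120.422 Y149.374
G1 X128.212 Y176.441
G1 X154.232 Y187.226
G1 X178.887 Y173.608
G1 X183.612 Y145.842
G00 X149.272 Y43.756
M3 S734
G1 X156.192 Y37.814 F1024
G1 X156.823 Y36.526
G1 X152.257 Y36.386
G1 X143.588 Y33.886
G1 X131.908 Y25.521
M5
G00 X0.000 Y0.000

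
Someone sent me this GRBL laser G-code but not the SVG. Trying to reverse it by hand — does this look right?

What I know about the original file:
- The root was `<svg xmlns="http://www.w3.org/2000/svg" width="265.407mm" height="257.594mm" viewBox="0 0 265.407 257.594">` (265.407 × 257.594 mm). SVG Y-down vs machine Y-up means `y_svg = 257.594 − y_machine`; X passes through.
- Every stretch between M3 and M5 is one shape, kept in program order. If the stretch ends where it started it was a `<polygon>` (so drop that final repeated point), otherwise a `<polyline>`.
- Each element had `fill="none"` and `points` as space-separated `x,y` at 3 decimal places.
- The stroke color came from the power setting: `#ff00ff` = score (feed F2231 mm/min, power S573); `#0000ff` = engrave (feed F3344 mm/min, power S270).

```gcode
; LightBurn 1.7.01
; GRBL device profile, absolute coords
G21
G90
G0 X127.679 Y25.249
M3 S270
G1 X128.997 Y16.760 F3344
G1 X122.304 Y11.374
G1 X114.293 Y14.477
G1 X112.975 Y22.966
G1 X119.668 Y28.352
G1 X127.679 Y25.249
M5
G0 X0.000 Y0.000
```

<svg xmlns="http://www.w3.org/2000/svg" width="265.407mm" height="257.594mm" viewBox="0 0 265.407 257.594">
  <polygon points="127.679,232.345 128.997,240.834 122.304,246.220 114.293,243.117 112.975,234.628 119.668,229.242" fill="none" stroke="#0000ff"/>
</svg>

Machine Y-up, SVG Y-down with viewBox height 257.594, so y_svg = 257.594 − y_machine; X carries over. Every run uses S270, so all elements get stroke `#0000ff` (engrave).

Run 1: The run returns to its start, so emit a `<polygon>` with points (Y-flipped): 127.679,232.345 128.997,240.834 122.304,246.220 114.293,243.117 112.975,234.628 119.668,229.242.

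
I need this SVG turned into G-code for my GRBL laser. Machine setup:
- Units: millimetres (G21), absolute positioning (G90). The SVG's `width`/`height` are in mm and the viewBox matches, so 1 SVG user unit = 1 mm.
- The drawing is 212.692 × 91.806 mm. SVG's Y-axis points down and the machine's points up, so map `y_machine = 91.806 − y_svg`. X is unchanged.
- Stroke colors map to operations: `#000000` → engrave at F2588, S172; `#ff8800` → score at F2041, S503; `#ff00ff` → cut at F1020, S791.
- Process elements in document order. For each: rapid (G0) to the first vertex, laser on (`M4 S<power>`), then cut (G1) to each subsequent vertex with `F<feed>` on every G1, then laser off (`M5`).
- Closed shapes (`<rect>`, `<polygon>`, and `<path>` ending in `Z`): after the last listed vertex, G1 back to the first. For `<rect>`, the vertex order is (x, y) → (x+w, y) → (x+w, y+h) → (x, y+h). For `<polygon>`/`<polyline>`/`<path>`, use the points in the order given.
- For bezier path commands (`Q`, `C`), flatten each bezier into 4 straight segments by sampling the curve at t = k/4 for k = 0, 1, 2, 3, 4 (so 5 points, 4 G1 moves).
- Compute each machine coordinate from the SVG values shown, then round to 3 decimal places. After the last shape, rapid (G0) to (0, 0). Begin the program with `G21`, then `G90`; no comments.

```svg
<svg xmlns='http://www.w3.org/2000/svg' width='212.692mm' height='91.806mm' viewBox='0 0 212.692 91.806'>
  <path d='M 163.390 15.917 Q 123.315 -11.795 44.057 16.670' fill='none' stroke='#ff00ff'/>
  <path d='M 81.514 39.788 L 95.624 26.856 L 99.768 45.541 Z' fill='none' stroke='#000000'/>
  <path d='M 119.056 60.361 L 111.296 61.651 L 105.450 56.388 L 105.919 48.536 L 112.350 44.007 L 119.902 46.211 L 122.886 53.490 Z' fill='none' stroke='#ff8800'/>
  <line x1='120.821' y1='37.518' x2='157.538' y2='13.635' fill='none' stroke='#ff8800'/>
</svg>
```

viewBox `0 0 212.692 91.806` with mm width/height → 1 unit = 1 mm. Flip: y_m = 91.806 − y_svg.

**Shape 1** — `<path>` quadratic bezier, stroke `#ff00ff` → cut (S791, F1020). Control points (SVG): P0=(163.390,15.917), P1=(123.315,-11.795), P2=(44.057,16.670); sampled at t=k/4. Machine vertices: (163.390,75.889) → (140.904,86.234) → (113.519,89.557) → (81.237,85.857) → (44.057,75.136). Open path.

**Shape 2** — `<path>` regular polygon, stroke `#000000` → engrave (S172, F2588). Machine vertices: (81.514,52.018) → (95.624,64.950) → (99.768,46.265) → (81.514,52.018). Closed: final G1 returns to the first vertex.

**Shape 3** — `<path>` regular polygon, stroke `#ff8800` → score (S503, F2041). Machine vertices: (119.056,31.445) → (111.296,30.155) → (105.450,35.418) → (105.919,43.270) → (112.350,47.799) → (119.902,45.595) → (122.886,38.316) → (119.056,31.445). Closed: final G1 returns to the first vertex.

**Shape 4** — `<line>` line segment, stroke `#ff8800` → score (S503, F2041). Machine vertices: (120.821,54.288) → (157.538,78.171). Open path.

G21
G90
G0 X163.390 Y75.889
M4 S791
G1 X140.904 Y86.234 F1020
G1 X113.519 Y89.557 F1020
G1 X81.237 Y85.857 F1020
G1 X44.057 Y75.136 F1020
M5
G0 X81.514 Y52.018
M4 S172
G1 X95.624 Y64.950 F2588
G1 X99.768 Y46.265 F2588
G1 X81.514 Y52.018 F2588
M5
G0 X119.056 Y31.445
M4 S503
G1 X111.296 Y30.155 F2041
G1 X105.450 Y35.418 F2041
G1 X105.919 Y43.270 F2041
G1 X112.350 Y47.799 F2041
G1 X119.902 Y45.595 F2041
G1 X122.886 Y38.316 F2041
G1 X119.056 Y31.445 F2041
M5
G0 X120.821 Y54.288
M4 S503
G1 X157.538 Y78.171 F2041
M5
G0 X0.000 Y0.000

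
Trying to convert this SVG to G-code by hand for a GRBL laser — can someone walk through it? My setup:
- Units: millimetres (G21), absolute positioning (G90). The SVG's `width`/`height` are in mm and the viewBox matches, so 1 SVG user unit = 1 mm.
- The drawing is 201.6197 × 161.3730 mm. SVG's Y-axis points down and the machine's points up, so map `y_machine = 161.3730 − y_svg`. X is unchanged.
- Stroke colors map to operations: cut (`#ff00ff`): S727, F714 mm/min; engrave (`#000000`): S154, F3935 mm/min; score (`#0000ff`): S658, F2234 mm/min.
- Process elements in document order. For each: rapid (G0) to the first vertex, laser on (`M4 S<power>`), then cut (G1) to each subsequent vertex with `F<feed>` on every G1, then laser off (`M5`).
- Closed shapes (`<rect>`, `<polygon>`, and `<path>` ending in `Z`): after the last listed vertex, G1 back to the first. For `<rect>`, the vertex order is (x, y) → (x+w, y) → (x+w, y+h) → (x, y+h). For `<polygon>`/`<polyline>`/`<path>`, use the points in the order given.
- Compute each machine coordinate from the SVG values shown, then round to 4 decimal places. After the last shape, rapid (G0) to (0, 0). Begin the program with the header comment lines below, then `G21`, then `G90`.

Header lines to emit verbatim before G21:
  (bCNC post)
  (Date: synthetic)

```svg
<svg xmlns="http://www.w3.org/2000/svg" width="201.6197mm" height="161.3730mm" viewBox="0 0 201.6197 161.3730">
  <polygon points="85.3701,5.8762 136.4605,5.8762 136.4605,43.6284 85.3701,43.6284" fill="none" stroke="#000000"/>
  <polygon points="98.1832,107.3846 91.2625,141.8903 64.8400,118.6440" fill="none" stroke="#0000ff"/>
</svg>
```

viewBox `0 0 201.6197 161.3730` with mm width/height → 1 unit = 1 mm. Flip: y_m = 161.3730 − y_svg.

**Shape 1** — `<polygon>` rectangle, stroke `#000000` → engrave (S154, F3935). Machine vertices: (85.3701,155.4968) → (136.4605,155.4968) → (136.4605,117.7446) → (85.3701,117.7446) → (85.3701,155.4968). Closed: final G1 returns to the first vertex.

**Shape 2** — `<polygon>` regular polygon, stroke `#0000ff` → score (S658, F2234). Machine vertices: (98.1832,53.9884) → (91.2625,19.4827) → (64.8400,42.7290) → (98.1832,53.9884). Closed: final G1 returns to the first vertex.

(bCNC post)
(Date: synthetic)
G21
G90
G0 X85.3701 Y155.4968
M4 S154
G1 X136.4605 Y155.4968 F3935
G1 X136.4605 Y117.7446 F3935
G1 X85.3701 Y117.7446 F3935
G1 X85.3701 Y155.4968 F3935
M5
G0 X98.1832 Y53.9884
M4 S658
G1 X91.2625 Y19.4827 F2234
G1 X64.8400 Y42.7290 F2234
G1 X98.1832 Y53.9884 F2234
M5
G0 X0.0000 Y0.0000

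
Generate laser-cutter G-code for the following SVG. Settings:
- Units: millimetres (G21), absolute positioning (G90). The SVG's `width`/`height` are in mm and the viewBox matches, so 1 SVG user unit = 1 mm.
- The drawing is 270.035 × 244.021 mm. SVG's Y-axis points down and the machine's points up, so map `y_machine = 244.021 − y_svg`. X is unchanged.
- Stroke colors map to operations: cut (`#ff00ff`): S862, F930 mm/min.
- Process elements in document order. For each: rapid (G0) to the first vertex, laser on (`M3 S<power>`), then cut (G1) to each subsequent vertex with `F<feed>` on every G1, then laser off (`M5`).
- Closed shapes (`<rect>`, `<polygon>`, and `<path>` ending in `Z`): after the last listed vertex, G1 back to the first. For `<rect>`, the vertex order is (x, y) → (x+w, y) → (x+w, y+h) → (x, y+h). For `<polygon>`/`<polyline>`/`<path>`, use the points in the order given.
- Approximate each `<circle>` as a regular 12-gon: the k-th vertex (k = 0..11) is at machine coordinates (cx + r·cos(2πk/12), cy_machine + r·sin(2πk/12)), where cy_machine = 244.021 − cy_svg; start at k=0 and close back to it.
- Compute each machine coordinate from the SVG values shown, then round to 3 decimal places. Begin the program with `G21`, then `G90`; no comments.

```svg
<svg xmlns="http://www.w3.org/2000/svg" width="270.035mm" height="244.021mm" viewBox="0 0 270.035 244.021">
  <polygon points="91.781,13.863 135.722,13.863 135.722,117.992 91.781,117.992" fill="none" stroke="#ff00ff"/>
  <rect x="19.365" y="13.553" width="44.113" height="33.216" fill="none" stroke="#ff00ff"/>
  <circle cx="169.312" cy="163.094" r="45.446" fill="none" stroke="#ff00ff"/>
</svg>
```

Since the viewBox matches the mm dimensions, user units are millimetres directly. The only transform is the Y-flip y_m = 244.021 − y_svg.

Shape 1 is a rectangle drawn with `<polygon>`. Its stroke #ff00ff means cut at S862, F930. After flipping Y the toolpath is (91.781,230.158) → (135.722,230.158) → (135.722,126.029) → (91.781,126.029) → (91.781,230.158), returning to the start.

Shape 2 is a rectangle drawn with `<rect>`. Its stroke #ff00ff means cut at S862, F930. After flipping Y the toolpath is (19.365,230.468) → (63.478,230.468) → (63.478,197.252) → (19.365,197.252) → (19.365,230.468), returning to the start.

Shape 3 is a circle drawn with `<circle>`. Its stroke #ff00ff means cut at S862, F930. After flipping Y the toolpath is (214.758,80.927) → (208.669,103.650) → (192.035,120.284) → (169.312,126.373) → (146.589,120.284) → (129.955,103.650) → (123.866,80.927) → (129.955,58.204) → (146.589,41.570) → (169.312,35.481) → (192.035,41.570) → (208.669,58.204) → (214.758,80.927), returning to the start.

G21
G90
G0 X91.781 Y230.158
M3 S862
G1 X135.722 Y230.158 F930
G1 X135.722 Y126.029 F930
G1 X91.781 Y126.029 F930
G1 X91.781 Y230.158 F930
M5
G0 X19.365 Y230.468
M3 S862
G1 X63.478 Y230.468 F930
G1 X63.478 Y197.252 F930
G1 X19.365 Y197.252 F930
G1 X19.365 Y230.468 F930
M5
G0 X214.758 Y80.927
M3 S862
G1 X208.669 Y103.650 F930
G1 X192.035 Y120.284 F930
G1 X169.312 Y126.373 F930
G1 X146.589 Y120.284 F930
G1 X129.955 Y103.650 F930
G1 X123.866 Y80.927 F930
G1 X129.955 Y58.204 F930
G1 X146.589 Y41.570 F930
G1 X169.312 Y35.481 F930
G1 X192.035 Y41.570 F930
G1 X208.669 Y58.204 F930
G1 X214.758 Y80.927 F930
M5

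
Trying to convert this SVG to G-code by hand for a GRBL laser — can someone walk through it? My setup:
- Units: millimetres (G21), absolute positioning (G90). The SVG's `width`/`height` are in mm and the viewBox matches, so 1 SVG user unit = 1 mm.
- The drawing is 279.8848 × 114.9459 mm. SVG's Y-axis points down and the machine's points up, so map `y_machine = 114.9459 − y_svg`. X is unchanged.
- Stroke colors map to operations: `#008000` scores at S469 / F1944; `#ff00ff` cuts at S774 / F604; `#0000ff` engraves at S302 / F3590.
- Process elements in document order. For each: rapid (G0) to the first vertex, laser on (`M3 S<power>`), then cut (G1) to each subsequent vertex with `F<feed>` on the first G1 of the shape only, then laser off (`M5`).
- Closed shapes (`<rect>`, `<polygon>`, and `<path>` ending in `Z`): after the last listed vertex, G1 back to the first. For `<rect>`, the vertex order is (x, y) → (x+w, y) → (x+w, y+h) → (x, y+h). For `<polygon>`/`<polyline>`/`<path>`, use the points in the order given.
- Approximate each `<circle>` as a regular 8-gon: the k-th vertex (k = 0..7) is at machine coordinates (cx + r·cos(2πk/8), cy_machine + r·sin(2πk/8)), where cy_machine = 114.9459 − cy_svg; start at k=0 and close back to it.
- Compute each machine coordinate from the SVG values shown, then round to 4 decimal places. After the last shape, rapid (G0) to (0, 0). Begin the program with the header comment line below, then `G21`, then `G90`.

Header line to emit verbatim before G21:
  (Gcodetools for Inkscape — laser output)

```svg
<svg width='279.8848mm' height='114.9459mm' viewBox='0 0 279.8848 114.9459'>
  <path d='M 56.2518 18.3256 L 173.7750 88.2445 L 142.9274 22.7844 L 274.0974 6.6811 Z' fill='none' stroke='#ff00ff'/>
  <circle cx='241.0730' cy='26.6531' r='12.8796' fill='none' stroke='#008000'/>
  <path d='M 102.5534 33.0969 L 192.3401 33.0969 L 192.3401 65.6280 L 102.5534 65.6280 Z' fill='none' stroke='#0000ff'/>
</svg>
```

1 u = 1 mm; y_m = 114.9459 − y.

[1] `<path>` closed polygon, #ff00ff→cut S774 F604: (56.2518,96.6203) → (173.7750,26.7014) → (142.9274,92.1615) → (274.0974,108.2648) → (56.2518,96.6203) (closed)

[2] `<circle>` circle, #008000→score S469 F1944: (253.9526,88.2928) → (250.1803,97.4001) → (241.0730,101.1724) → (231.9657,97.4001) → (228.1934,88.2928) → (231.9657,79.1855) → (241.0730,75.4132) → (250.1803,79.1855) → (253.9526,88.2928) (closed)

[3] `<path>` rectangle, #0000ff→engrave S302 F3590: (102.5534,81.8490) → (192.3401,81.8490) → (192.3401,49.3179) → (102.5534,49.3179) → (102.5534,81.8490) (closed)

(Gcodetools for Inkscape — laser output)
G21
G90
G0 X56.2518 Y96.6203
M3 S774
G1 X173.7750 Y26.7014 F604
G1 X142.9274 Y92.1615
G1 X274.0974 Y108.2648
G1 X56.2518 Y96.6203
M5
G0 X253.9526 Y88.2928
M3 S469
G1 X250.1803 Y97.4001 F1944
G1 X241.0730 Y101.1724
G1 X231.9657 Y97.4001
G1 X228.1934 Y88.2928
G1 X231.9657 Y79.1855
G1 X241.0730 Y75.4132
G1 X250.1803 Y79.1855
G1 X253.9526 Y88.2928
M5
G0 X102.5534 Y81.8490
M3 S302
G1 X192.3401 Y81.8490 F3590
G1 X192.3401 Y49.3179
G1 X102.5534 Y49.3179
G1 X102.5534 Y81.8490
M5
G0 X0.0000 Y0.0000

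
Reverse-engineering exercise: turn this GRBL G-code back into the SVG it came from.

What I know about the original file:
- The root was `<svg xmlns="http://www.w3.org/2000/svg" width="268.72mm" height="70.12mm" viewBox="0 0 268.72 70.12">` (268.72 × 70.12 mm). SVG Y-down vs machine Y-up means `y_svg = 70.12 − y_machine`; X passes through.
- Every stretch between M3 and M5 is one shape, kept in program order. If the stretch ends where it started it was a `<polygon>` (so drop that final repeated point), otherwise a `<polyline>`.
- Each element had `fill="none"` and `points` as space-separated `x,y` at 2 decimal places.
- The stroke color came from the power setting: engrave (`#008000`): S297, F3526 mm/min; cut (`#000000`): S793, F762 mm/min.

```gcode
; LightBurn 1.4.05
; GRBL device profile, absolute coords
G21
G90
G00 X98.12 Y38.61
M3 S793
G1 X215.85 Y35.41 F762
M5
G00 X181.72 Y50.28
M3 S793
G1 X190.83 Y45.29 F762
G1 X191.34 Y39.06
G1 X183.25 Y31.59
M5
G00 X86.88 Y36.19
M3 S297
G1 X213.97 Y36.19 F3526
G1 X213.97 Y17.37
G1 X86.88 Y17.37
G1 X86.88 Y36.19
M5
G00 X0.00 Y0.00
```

y_svg = 70.12 − y_m.

[1] S793→`#000000` (cut); open run; points: 98.12,31.51 215.85,34.71

[2] S793→`#000000` (cut); open run; points: 181.72,19.84 190.83,24.83 191.34,31.06 183.25,38.53

[3] S297→`#008000` (engrave); closed run; points: 86.88,33.93 213.97,33.93 213.97,52.75 86.88,52.75

<svg xmlns="http://www.w3.org/2000/svg" width="268.72mm" height="70.12mm" viewBox="0 0 268.72 70.12">
  <polyline points="98.12,31.51 215.85,34.71" fill="none" stroke="#000000"/>
  <polyline points="181.72,19.84 190.83,24.83 191.34,31.06 183.25,38.53" fill="none" stroke="#000000"/>
  <polygon points="86.88,33.93 213.97,33.93 213.97,52.75 86.88,52.75" fill="none" stroke="#008000"/>
</svg>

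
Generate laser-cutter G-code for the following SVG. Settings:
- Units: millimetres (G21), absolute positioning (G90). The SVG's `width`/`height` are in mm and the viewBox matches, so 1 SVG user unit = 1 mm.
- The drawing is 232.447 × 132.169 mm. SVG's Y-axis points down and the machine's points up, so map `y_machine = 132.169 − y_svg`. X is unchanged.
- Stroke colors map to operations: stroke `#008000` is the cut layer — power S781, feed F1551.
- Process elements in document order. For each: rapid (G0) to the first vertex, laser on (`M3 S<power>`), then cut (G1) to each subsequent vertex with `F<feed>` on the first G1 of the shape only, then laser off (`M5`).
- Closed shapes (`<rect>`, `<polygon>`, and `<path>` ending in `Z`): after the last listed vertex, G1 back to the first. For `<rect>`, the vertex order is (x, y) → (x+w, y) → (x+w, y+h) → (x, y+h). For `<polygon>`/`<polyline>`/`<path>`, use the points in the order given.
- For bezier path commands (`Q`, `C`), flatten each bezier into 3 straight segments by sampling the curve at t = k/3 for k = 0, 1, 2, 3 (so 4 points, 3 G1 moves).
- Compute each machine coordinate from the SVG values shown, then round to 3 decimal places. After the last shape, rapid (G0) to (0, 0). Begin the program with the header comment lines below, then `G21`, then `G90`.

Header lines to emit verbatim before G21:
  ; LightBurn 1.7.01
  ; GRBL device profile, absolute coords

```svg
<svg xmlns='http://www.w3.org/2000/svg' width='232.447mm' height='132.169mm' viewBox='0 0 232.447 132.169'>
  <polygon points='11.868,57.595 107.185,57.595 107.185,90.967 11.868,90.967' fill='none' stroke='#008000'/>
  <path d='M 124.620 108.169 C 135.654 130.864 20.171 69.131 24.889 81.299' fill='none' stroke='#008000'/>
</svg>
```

viewBox `0 0 232.447 132.169` with mm width/height → 1 unit = 1 mm. Flip: y_m = 132.169 − y_svg.

**Shape 1** — `<polygon>` rectangle, stroke `#008000` → cut (S781, F1551). Machine vertices: (11.868,74.574) → (107.185,74.574) → (107.185,41.202) → (11.868,41.202) → (11.868,74.574). Closed: final G1 returns to the first vertex.

**Shape 2** — `<path>` cubic bezier, stroke `#008000` → cut (S781, F1551). Control points (SVG): P0=(124.620,108.169), P1=(135.654,130.864), P2=(20.171,69.131), P3=(24.889,81.299); sampled at t=k/3. Machine vertices: (124.620,24.000) → (102.619,23.584) → (51.100,44.268) → (24.889,50.870). Open path.

; LightBurn 1.7.01
; GRBL device profile, absolute coords
G21
G90
G0 X11.868 Y74.574
M3 S781
G1 X107.185 Y74.574 F1551
G1 X107.185 Y41.202
G1 X11.868 Y41.202
G1 X11.868 Y74.574
M5
G0 X124.620 Y24.000
M3 S781
G1 X102.619 Y23.584 F1551
G1 X51.100 Y44.268
G1 X24.889 Y50.870
M5
G0 X0.000 Y0.000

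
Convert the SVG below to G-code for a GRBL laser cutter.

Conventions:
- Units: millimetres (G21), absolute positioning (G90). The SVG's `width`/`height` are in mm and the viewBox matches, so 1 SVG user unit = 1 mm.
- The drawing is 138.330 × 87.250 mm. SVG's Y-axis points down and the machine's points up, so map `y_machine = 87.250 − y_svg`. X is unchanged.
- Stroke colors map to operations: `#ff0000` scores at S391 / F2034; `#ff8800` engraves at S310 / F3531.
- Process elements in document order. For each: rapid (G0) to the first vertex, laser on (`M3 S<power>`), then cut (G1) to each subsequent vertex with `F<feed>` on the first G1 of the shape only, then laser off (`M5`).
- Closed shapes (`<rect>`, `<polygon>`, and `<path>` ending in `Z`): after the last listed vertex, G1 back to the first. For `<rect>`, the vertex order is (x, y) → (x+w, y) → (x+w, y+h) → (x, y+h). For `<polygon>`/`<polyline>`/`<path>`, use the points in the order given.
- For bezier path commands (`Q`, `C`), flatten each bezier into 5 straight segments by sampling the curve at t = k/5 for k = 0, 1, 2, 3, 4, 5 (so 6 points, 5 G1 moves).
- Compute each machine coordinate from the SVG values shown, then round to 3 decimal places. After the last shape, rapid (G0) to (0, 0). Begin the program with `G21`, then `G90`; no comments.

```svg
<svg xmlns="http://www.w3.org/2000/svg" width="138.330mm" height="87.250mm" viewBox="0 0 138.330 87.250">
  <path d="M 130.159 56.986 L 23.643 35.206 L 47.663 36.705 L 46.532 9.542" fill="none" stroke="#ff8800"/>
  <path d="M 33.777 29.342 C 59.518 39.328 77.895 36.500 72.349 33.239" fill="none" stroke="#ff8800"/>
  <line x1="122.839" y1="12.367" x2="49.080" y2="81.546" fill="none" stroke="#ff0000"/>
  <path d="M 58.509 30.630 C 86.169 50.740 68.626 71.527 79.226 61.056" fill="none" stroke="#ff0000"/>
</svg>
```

Since the viewBox matches the mm dimensions, user units are millimetres directly. The only transform is the Y-flip y_m = 87.250 − y_svg.

Shape 1 is a open polyline drawn with `<path>`. Its stroke #ff8800 means engrave at S310, F3531. After flipping Y the toolpath is (130.159,30.264) → (23.643,52.044) → (47.663,50.545) → (46.532,77.708).

Shape 2 is a cubic bezier drawn with `<path>`. Its stroke #ff8800 means engrave at S310, F3531. After flipping Y the toolpath is (33.777,57.908) → (48.205,53.355) → (60.072,51.283) → (68.581,51.098) → (72.938,52.205) → (72.349,54.011).

Shape 3 is a line segment drawn with `<line>`. Its stroke #ff0000 means score at S391, F2034. After flipping Y the toolpath is (122.839,74.883) → (49.080,5.704).

Shape 4 is a cubic bezier drawn with `<path>`. Its stroke #ff0000 means score at S391, F2034. After flipping Y the toolpath is (58.509,56.620) → (70.267,44.728) → (74.698,34.207) → (75.320,26.589) → (75.656,23.407) → (79.226,26.194).

G21
G90
G0 X130.159 Y30.264
M3 S310
G1 X23.643 Y52.044 F3531
G1 X47.663 Y50.545
G1 X46.532 Y77.708
M5
G0 X33.777 Y57.908
M3 S310
G1 X48.205 Y53.355 F3531
G1 X60.072 Y51.283
G1 X68.581 Y51.098
G1 X72.938 Y52.205
G1 X72.349 Y54.011
M5
G0 X122.839 Y74.883
M3 S391
G1 X49.080 Y5.704 F2034
M5
G0 X58.509 Y56.620
M3 S391
G1 X70.267 Y44.728 F2034
G1 X74.698 Y34.207
G1 X75.320 Y26.589
G1 X75.656 Y23.407
G1 X79.226 Y26.194
M5
G0 X0.000 Y0.000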